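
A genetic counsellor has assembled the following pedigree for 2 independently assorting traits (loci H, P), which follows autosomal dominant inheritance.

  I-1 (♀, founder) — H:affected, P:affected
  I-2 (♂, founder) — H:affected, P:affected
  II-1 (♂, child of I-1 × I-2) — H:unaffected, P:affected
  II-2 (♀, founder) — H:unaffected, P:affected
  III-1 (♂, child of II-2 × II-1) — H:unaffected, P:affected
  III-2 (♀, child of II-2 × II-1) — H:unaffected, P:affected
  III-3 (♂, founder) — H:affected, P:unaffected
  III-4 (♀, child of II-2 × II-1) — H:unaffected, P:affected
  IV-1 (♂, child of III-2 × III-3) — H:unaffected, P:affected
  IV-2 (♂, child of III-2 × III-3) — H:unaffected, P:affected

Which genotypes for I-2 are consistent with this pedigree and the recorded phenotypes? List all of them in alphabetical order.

H/I-1 aff ·: Hh
H/I-2 aff ·: Hh
H/II-1 un I-1×I-2: hh
H/II-2 un ·: hh
H/III-1 un II-2×II-1: hh
H/III-2 un II-2×II-1: hh
H/III-3 aff ·: Hh
H/III-4 un II-2×II-1: hh
H/IV-1 un III-2×III-3: hh
H/IV-2 un III-2×III-3: hh
⇒ H over [I-1,I-2,II-1,II-2,III-1,III-2,III-3,III-4,IV-1,IV-2]: 1 consistent
P/I-1 aff ·: Pp|PP
P/I-2 aff ·: Pp|PP
P/II-1 aff I-1×I-2: Pp|PP
P/II-2 aff ·: Pp|PP
P/III-1 aff II-2×II-1: Pp|PP
P/III-2 aff II-2×II-1: Pp|PP
P/III-3 un ·: pp
P/III-4 aff II-2×II-1: Pp|PP
P/IV-1 aff III-2×III-3: Pp
P/IV-2 aff III-2×III-3: Pp
⇒ P over [I-1,I-2,II-1,II-2,III-1,III-2,III-3,III-4,IV-1,IV-2]: 84 consistent

I-2 ∈ {Hh PP, Hh Pp}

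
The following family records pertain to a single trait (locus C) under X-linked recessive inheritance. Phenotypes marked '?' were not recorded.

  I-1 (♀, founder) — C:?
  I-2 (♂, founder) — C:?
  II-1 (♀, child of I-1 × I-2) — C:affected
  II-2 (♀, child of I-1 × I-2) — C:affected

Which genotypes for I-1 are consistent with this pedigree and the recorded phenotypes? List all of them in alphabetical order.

I-1 ∈ {X^CX^c, X^cX^c}

C/I-1 ? ·: X^CX^c|X^cX^c
C/I-2 ? ·: X^cY
C/II-1 aff I-1×I-2: X^cX^c
C/II-2 aff I-1×I-2: X^cX^c
⇒ C over [I-1,I-2,II-1,II-2]: 2 consistent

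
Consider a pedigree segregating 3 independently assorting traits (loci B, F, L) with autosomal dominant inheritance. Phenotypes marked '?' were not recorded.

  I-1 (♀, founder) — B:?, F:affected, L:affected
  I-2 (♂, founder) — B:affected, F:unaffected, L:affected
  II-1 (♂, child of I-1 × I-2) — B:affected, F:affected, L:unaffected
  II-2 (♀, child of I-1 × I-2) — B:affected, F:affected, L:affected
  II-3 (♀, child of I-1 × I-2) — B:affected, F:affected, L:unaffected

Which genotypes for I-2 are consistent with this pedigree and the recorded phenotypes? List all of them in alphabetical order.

I-2 ∈ {BB ff Ll, Bb ff Ll}

B/I-1 ? ·: bb|Bb|BB
B/I-2 aff ·: Bb|BB
B/II-1 aff I-1×I-2: Bb|BB
B/II-2 aff I-1×I-2: Bb|BB
B/II-3 aff I-1×I-2: Bb|BB
⇒ B over [I-1,I-2,II-1,II-2,II-3]: 27 consistent
F/I-1 aff ·: Ff|FF
F/I-2 un ·: ff
F/II-1 aff I-1×I-2: Ff
F/II-2 aff I-1×I-2: Ff
F/II-3 aff I-1×I-2: Ff
⇒ F over [I-1,I-2,II-1,II-2,II-3]: 2 consistent
L/I-1 aff ·: Ll
L/I-2 aff ·: Ll
L/II-1 un I-1×I-2: ll
L/II-2 aff I-1×I-2: Ll|LL
L/II-3 un I-1×I-2: ll
⇒ L over [I-1,I-2,II-1,II-2,II-3]: 2 consistent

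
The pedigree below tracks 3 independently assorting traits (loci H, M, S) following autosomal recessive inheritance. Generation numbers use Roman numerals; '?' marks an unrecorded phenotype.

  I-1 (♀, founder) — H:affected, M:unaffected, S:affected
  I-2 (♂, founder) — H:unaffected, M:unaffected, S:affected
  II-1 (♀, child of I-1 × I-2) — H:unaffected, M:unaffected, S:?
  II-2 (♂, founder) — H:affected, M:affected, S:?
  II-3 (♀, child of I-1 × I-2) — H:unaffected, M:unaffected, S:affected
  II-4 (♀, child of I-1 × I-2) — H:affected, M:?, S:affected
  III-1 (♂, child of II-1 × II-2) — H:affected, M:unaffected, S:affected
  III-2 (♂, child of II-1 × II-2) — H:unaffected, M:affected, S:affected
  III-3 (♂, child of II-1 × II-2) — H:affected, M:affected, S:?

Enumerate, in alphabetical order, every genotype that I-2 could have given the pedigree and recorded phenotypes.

H/I-1 aff ·: hh
H/I-2 un ·: Hh
H/II-1 un I-1×I-2: Hh
H/II-2 aff ·: hh
H/II-3 un I-1×I-2: Hh
H/II-4 aff I-1×I-2: hh
H/III-1 aff II-1×II-2: hh
H/III-2 un II-1×II-2: Hh
H/III-3 aff II-1×II-2: hh
⇒ H over [I-1,I-2,II-1,II-2,II-3,II-4,III-1,III-2,III-3]: 1 consistent
M/I-1 un ·: MM|Mm
M/I-2 un ·: MM|Mm
M/II-1 un I-1×I-2: Mm
M/II-2 aff ·: mm
M/II-3 un I-1×I-2: MM|Mm
M/II-4 ? I-1×I-2: MM|Mm|mm
M/III-1 un II-1×II-2: Mm
M/III-2 aff II-1×II-2: mm
M/III-3 aff II-1×II-2: mm
⇒ M over [I-1,I-2,II-1,II-2,II-3,II-4,III-1,III-2,III-3]: 14 consistent
S/I-1 aff ·: ss
S/I-2 aff ·: ss
S/II-1 ? I-1×I-2: ss
S/II-2 ? ·: Ss|ss
S/II-3 aff I-1×I-2: ss
S/II-4 aff I-1×I-2: ss
S/III-1 aff II-1×II-2: ss
S/III-2 aff II-1×II-2: ss
S/III-3 ? II-1×II-2: Ss|ss
⇒ S over [I-1,I-2,II-1,II-2,II-3,II-4,III-1,III-2,III-3]: 3 consistent

I-2 ∈ {Hh MM ss, Hh Mm ss}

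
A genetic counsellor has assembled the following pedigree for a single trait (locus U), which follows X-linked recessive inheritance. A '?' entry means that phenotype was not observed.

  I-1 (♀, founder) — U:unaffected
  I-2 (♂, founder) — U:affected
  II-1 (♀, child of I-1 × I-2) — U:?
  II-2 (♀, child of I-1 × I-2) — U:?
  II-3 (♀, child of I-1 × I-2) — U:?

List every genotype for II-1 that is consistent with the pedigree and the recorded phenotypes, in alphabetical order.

U/I-1 un ·: X^UX^U|X^UX^u
U/I-2 aff ·: X^uY
U/II-1 ? I-1×I-2: X^UX^u|X^uX^u
U/II-2 ? I-1×I-2: X^UX^u|X^uX^u
U/II-3 ? I-1×I-2: X^UX^u|X^uX^u
⇒ U over [I-1,I-2,II-1,II-2,II-3]: 9 consistent

II-1 ∈ {X^UX^u, X^uX^u}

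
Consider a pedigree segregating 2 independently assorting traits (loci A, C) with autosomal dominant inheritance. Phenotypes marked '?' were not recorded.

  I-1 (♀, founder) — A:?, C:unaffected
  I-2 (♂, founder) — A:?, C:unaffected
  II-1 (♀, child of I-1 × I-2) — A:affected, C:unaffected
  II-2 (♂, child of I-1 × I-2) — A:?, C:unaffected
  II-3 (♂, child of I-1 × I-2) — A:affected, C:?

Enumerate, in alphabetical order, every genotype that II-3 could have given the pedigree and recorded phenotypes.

A/I-1 ? ·: aa|Aa|AA
A/I-2 ? ·: aa|Aa|AA
A/II-1 aff I-1×I-2: Aa|AA
A/II-2 ? I-1×I-2: aa|Aa|AA
A/II-3 aff I-1×I-2: Aa|AA
⇒ A over [I-1,I-2,II-1,II-2,II-3]: 35 consistent
C/I-1 un ·: cc
C/I-2 un ·: cc
C/II-1 un I-1×I-2: cc
C/II-2 un I-1×I-2: cc
C/II-3 ? I-1×I-2: cc
⇒ C over [I-1,I-2,II-1,II-2,II-3]: 1 consistent

II-3 ∈ {AA cc, Aa cc}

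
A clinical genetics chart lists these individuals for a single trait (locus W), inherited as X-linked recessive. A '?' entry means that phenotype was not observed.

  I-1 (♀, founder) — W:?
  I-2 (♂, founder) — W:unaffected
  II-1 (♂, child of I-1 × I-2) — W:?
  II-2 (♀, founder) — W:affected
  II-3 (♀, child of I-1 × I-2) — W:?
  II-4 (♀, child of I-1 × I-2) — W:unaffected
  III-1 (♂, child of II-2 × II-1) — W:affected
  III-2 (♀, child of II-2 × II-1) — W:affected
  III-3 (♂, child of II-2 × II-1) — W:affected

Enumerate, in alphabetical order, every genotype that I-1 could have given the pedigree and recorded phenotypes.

I-1 ∈ {X^WX^w, X^wX^w}

W/I-1 ? ·: X^WX^w|X^wX^w
W/I-2 un ·: X^WY
W/II-1 ? I-1×I-2: X^wY
W/II-2 aff ·: X^wX^w
W/II-3 ? I-1×I-2: X^WX^W|X^WX^w
W/II-4 un I-1×I-2: X^WX^W|X^WX^w
W/III-1 aff II-2×II-1: X^wY
W/III-2 aff II-2×II-1: X^wX^w
W/III-3 aff II-2×II-1: X^wY
⇒ W over [I-1,I-2,II-1,II-2,II-3,II-4,III-1,III-2,III-3]: 5 consistent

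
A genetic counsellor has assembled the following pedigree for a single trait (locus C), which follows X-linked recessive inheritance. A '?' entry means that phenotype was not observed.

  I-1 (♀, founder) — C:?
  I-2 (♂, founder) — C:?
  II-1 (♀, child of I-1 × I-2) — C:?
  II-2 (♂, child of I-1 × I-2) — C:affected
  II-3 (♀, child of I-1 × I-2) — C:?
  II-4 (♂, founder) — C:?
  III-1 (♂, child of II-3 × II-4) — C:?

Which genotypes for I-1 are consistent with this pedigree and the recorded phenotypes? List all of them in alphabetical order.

C/I-1 ? ·: X^CX^c|X^cX^c
C/I-2 ? ·: X^CY|X^cY
C/II-1 ? I-1×I-2: X^CX^C|X^CX^c|X^cX^c
C/II-2 aff I-1×I-2: X^cY
C/II-3 ? I-1×I-2: X^CX^C|X^CX^c|X^cX^c
C/II-4 ? ·: X^CY|X^cY
C/III-1 ? II-3×II-4: X^CY|X^cY
⇒ C over [I-1,I-2,II-1,II-2,II-3,II-4,III-1]: 30 consistent

I-1 ∈ {X^CX^c, X^cX^c}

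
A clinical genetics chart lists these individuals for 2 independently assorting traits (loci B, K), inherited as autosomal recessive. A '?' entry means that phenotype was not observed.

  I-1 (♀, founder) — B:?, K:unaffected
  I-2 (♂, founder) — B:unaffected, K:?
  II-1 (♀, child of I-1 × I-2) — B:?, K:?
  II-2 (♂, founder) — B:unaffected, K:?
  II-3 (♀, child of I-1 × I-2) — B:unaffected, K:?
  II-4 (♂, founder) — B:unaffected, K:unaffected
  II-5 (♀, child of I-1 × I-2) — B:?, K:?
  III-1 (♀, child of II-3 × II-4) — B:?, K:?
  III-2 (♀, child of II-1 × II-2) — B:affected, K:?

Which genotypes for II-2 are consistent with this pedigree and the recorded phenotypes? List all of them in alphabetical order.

B/I-1 ? ·: BB|Bb|bb
B/I-2 un ·: BB|Bb
B/II-1 ? I-1×I-2: Bb|bb
B/II-2 un ·: Bb
B/II-3 un I-1×I-2: BB|Bb
B/II-4 un ·: BB|Bb
B/II-5 ? I-1×I-2: BB|Bb|bb
B/III-1 ? II-3×II-4: BB|Bb|bb
B/III-2 aff II-1×II-2: bb
⇒ B over [I-1,I-2,II-1,II-2,II-3,II-4,II-5,III-1,III-2]: 105 consistent
K/I-1 un ·: KK|Kk
K/I-2 ? ·: KK|Kk|kk
K/II-1 ? I-1×I-2: KK|Kk|kk
K/II-2 ? ·: KK|Kk|kk
K/II-3 ? I-1×I-2: KK|Kk|kk
K/II-4 un ·: KK|Kk
K/II-5 ? I-1×I-2: KK|Kk|kk
K/III-1 ? II-3×II-4: KK|Kk|kk
K/III-2 ? II-1×II-2: KK|Kk|kk
⇒ K over [I-1,I-2,II-1,II-2,II-3,II-4,II-5,III-1,III-2]: 1070 consistent

II-2 ∈ {Bb KK, Bb Kk, Bb kk}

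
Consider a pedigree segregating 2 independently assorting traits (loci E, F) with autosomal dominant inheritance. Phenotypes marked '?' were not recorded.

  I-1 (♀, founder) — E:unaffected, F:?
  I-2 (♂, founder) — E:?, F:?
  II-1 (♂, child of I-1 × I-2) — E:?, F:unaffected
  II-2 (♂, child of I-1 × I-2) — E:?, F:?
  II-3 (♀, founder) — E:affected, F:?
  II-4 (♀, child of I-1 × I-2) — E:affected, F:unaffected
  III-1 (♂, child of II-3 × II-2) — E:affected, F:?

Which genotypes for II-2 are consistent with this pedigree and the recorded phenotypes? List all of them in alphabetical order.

E/I-1 un ·: ee
E/I-2 ? ·: Ee|EE
E/II-1 ? I-1×I-2: ee|Ee
E/II-2 ? I-1×I-2: ee|Ee
E/II-3 aff ·: Ee|EE
E/II-4 aff I-1×I-2: Ee
E/III-1 aff II-3×II-2: Ee|EE
⇒ E over [I-1,I-2,II-1,II-2,II-3,II-4,III-1]: 16 consistent
F/I-1 ? ·: ff|Ff
F/I-2 ? ·: ff|Ff
F/II-1 un I-1×I-2: ff
F/II-2 ? I-1×I-2: ff|Ff|FF
F/II-3 ? ·: ff|Ff|FF
F/II-4 un I-1×I-2: ff
F/III-1 ? II-3×II-2: ff|Ff|FF
⇒ F over [I-1,I-2,II-1,II-2,II-3,II-4,III-1]: 41 consistent

II-2 ∈ {Ee FF, Ee Ff, Ee ff, ee FF, ee Ff, ee ff}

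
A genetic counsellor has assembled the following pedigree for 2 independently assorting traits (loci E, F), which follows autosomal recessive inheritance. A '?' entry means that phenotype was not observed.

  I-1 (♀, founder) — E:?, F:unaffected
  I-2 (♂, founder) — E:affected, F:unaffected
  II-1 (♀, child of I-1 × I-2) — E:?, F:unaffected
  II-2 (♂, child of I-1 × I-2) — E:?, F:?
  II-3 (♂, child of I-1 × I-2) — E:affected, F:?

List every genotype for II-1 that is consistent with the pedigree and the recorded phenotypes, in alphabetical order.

E/I-1 ? ·: Ee|ee
E/I-2 aff ·: ee
E/II-1 ? I-1×I-2: Ee|ee
E/II-2 ? I-1×I-2: Ee|ee
E/II-3 aff I-1×I-2: ee
⇒ E over [I-1,I-2,II-1,II-2,II-3]: 5 consistent
F/I-1 un ·: FF|Ff
F/I-2 un ·: FF|Ff
F/II-1 un I-1×I-2: FF|Ff
F/II-2 ? I-1×I-2: FF|Ff|ff
F/II-3 ? I-1×I-2: FF|Ff|ff
⇒ F over [I-1,I-2,II-1,II-2,II-3]: 35 consistent

II-1 ∈ {Ee FF, Ee Ff, ee FF, ee Ff}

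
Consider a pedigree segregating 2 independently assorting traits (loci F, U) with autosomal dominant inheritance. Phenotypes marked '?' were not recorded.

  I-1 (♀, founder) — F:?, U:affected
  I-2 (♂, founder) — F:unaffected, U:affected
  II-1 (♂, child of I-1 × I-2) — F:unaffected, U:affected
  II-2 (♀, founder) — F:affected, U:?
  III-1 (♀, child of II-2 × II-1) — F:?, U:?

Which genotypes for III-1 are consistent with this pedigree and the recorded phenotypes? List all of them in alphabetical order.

III-1 ∈ {Ff UU, Ff Uu, Ff uu, ff UU, ff Uu, ff uu}

F/I-1 ? ·: ff|Ff
F/I-2 un ·: ff
F/II-1 un I-1×I-2: ff
F/II-2 aff ·: Ff|FF
F/III-1 ? II-2×II-1: ff|Ff
⇒ F over [I-1,I-2,II-1,II-2,III-1]: 6 consistent
U/I-1 aff ·: Uu|UU
U/I-2 aff ·: Uu|UU
U/II-1 aff I-1×I-2: Uu|UU
U/II-2 ? ·: uu|Uu|UU
U/III-1 ? II-2×II-1: uu|Uu|UU
⇒ U over [I-1,I-2,II-1,II-2,III-1]: 37 consistent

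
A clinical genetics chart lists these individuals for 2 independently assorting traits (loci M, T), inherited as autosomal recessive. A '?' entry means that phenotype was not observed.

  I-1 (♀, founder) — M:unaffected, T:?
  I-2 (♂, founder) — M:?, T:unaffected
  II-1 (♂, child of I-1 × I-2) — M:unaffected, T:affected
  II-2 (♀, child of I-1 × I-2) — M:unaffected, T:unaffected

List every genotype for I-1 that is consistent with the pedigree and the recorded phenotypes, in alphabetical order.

M/I-1 un ·: MM|Mm
M/I-2 ? ·: MM|Mm|mm
M/II-1 un I-1×I-2: MM|Mm
M/II-2 un I-1×I-2: MM|Mm
⇒ M over [I-1,I-2,II-1,II-2]: 15 consistent
T/I-1 ? ·: Tt|tt
T/I-2 un ·: Tt
T/II-1 aff I-1×I-2: tt
T/II-2 un I-1×I-2: TT|Tt
⇒ T over [I-1,I-2,II-1,II-2]: 3 consistent

I-1 ∈ {MM Tt, MM tt, Mm Tt, Mm tt}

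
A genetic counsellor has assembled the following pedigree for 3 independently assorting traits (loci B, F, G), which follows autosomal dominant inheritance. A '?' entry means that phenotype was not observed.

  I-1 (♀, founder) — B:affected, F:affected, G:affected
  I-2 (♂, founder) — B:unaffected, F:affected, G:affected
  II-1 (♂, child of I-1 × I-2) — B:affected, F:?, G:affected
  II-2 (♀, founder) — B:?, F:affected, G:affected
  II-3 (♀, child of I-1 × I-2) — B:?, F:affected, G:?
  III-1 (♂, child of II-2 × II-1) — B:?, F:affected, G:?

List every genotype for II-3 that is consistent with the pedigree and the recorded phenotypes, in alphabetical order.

II-3 ∈ {Bb FF GG, Bb FF Gg, Bb FF gg, Bb Ff GG, Bb Ff Gg, Bb Ff gg, bb FF GG, bb FF Gg, bb FF gg, bb Ff GG, bb Ff Gg, bb Ff gg}

B/I-1 aff ·: Bb|BB
B/I-2 un ·: bb
B/II-1 aff I-1×I-2: Bb
B/II-2 ? ·: bb|Bb|BB
B/II-3 ? I-1×I-2: bb|Bb
B/III-1 ? II-2×II-1: bb|Bb|BB
⇒ B over [I-1,I-2,II-1,II-2,II-3,III-1]: 21 consistent
F/I-1 aff ·: Ff|FF
F/I-2 aff ·: Ff|FF
F/II-1 ? I-1×I-2: ff|Ff|FF
F/II-2 aff ·: Ff|FF
F/II-3 aff I-1×I-2: Ff|FF
F/III-1 aff II-2×II-1: Ff|FF
⇒ F over [I-1,I-2,II-1,II-2,II-3,III-1]: 49 consistent
G/I-1 aff ·: Gg|GG
G/I-2 aff ·: Gg|GG
G/II-1 aff I-1×I-2: Gg|GG
G/II-2 aff ·: Gg|GG
G/II-3 ? I-1×I-2: gg|Gg|GG
G/III-1 ? II-2×II-1: gg|Gg|GG
⇒ G over [I-1,I-2,II-1,II-2,II-3,III-1]: 59 consistent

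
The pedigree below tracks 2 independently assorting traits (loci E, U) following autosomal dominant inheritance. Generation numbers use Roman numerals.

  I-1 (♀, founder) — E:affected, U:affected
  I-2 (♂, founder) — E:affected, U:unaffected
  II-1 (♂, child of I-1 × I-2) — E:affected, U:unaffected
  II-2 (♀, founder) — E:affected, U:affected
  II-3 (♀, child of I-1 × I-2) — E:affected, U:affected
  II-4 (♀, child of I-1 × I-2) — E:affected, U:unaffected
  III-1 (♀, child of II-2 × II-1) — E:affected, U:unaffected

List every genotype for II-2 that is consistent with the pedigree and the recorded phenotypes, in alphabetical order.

II-2 ∈ {EE Uu, Ee Uu}

E/I-1 aff ·: Ee|EE
E/I-2 aff ·: Ee|EE
E/II-1 aff I-1×I-2: Ee|EE
E/II-2 aff ·: Ee|EE
E/II-3 aff I-1×I-2: Ee|EE
E/II-4 aff I-1×I-2: Ee|EE
E/III-1 aff II-2×II-1: Ee|EE
⇒ E over [I-1,I-2,II-1,II-2,II-3,II-4,III-1]: 87 consistent
U/I-1 aff ·: Uu
U/I-2 un ·: uu
U/II-1 un I-1×I-2: uu
U/II-2 aff ·: Uu
U/II-3 aff I-1×I-2: Uu
U/II-4 un I-1×I-2: uu
U/III-1 un II-2×II-1: uu
⇒ U over [I-1,I-2,II-1,II-2,II-3,II-4,III-1]: 1 consistent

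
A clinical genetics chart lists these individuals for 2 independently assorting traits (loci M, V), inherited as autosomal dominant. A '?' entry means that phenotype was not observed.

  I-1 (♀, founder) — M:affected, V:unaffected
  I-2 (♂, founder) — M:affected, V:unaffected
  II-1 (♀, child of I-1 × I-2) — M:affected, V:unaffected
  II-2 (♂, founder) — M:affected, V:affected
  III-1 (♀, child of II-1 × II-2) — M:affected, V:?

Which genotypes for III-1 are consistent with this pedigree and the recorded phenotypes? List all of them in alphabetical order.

III-1 ∈ {MM Vv, MM vv, Mm Vv, Mm vv}

M/I-1 aff ·: Mm|MM
M/I-2 aff ·: Mm|MM
M/II-1 aff I-1×I-2: Mm|MM
M/II-2 aff ·: Mm|MM
M/III-1 aff II-1×II-2: Mm|MM
⇒ M over [I-1,I-2,II-1,II-2,III-1]: 24 consistent
V/I-1 un ·: vv
V/I-2 un ·: vv
V/II-1 un I-1×I-2: vv
V/II-2 aff ·: Vv|VV
V/III-1 ? II-1×II-2: vv|Vv
⇒ V over [I-1,I-2,II-1,II-2,III-1]: 3 consistent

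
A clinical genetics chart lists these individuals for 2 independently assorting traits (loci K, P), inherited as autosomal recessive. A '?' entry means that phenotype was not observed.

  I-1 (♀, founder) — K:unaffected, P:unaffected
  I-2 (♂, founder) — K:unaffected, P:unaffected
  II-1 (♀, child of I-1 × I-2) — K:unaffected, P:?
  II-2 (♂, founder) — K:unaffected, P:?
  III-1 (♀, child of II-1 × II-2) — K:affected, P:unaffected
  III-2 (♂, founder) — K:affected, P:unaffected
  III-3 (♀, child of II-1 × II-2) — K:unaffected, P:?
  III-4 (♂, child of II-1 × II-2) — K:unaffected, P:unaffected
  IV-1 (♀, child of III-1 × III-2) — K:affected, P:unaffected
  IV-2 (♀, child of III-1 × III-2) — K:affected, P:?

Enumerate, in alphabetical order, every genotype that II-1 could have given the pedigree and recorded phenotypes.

II-1 ∈ {Kk PP, Kk Pp, Kk pp}

K/I-1 un ·: KK|Kk
K/I-2 un ·: KK|Kk
K/II-1 un I-1×I-2: Kk
K/II-2 un ·: Kk
K/III-1 aff II-1×II-2: kk
K/III-2 aff ·: kk
K/III-3 un II-1×II-2: KK|Kk
K/III-4 un II-1×II-2: KK|Kk
K/IV-1 aff III-1×III-2: kk
K/IV-2 aff III-1×III-2: kk
⇒ K over [I-1,I-2,II-1,II-2,III-1,III-2,III-3,III-4,IV-1,IV-2]: 12 consistent
P/I-1 un ·: PP|Pp
P/I-2 un ·: PP|Pp
P/II-1 ? I-1×I-2: PP|Pp|pp
P/II-2 ? ·: PP|Pp|pp
P/III-1 un II-1×II-2: PP|Pp
P/III-2 un ·: PP|Pp
P/III-3 ? II-1×II-2: PP|Pp|pp
P/III-4 un II-1×II-2: PP|Pp
P/IV-1 un III-1×III-2: PP|Pp
P/IV-2 ? III-1×III-2: PP|Pp|pp
⇒ P over [I-1,I-2,II-1,II-2,III-1,III-2,III-3,III-4,IV-1,IV-2]: 840 consistent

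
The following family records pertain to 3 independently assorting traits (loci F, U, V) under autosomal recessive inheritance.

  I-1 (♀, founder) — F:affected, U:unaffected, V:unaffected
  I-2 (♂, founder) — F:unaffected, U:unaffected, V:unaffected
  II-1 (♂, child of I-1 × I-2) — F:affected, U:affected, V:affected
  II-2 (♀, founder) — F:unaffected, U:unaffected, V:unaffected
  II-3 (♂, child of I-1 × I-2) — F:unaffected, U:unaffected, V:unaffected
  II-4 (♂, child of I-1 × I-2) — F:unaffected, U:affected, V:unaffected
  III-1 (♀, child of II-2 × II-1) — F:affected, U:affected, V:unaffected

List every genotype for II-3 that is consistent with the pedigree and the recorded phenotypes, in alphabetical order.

F/I-1 aff ·: ff
F/I-2 un ·: Ff
F/II-1 aff I-1×I-2: ff
F/II-2 un ·: Ff
F/II-3 un I-1×I-2: Ff
F/II-4 un I-1×I-2: Ff
F/III-1 aff II-2×II-1: ff
⇒ F over [I-1,I-2,II-1,II-2,II-3,II-4,III-1]: 1 consistent
U/I-1 un ·: Uu
U/I-2 un ·: Uu
U/II-1 aff I-1×I-2: uu
U/II-2 un ·: Uu
U/II-3 un I-1×I-2: UU|Uu
U/II-4 aff I-1×I-2: uu
U/III-1 aff II-2×II-1: uu
⇒ U over [I-1,I-2,II-1,II-2,II-3,II-4,III-1]: 2 consistent
V/I-1 un ·: Vv
V/I-2 un ·: Vv
V/II-1 aff I-1×I-2: vv
V/II-2 un ·: VV|Vv
V/II-3 un I-1×I-2: VV|Vv
V/II-4 un I-1×I-2: VV|Vv
V/III-1 un II-2×II-1: Vv
⇒ V over [I-1,I-2,II-1,II-2,II-3,II-4,III-1]: 8 consistent

II-3 ∈ {Ff UU VV, Ff UU Vv, Ff Uu VV, Ff Uu Vv}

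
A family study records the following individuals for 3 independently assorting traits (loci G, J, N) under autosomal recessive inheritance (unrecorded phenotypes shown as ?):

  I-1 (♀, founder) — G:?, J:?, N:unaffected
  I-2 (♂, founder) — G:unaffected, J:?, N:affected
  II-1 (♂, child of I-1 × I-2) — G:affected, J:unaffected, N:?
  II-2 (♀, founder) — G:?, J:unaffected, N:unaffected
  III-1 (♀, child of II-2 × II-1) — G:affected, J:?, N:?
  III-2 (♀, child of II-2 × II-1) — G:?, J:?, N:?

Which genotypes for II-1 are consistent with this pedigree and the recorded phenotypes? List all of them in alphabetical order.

II-1 ∈ {gg JJ Nn, gg JJ nn, gg Jj Nn, gg Jj nn}

G/I-1 ? ·: Gg|gg
G/I-2 un ·: Gg
G/II-1 aff I-1×I-2: gg
G/II-2 ? ·: Gg|gg
G/III-1 aff II-2×II-1: gg
G/III-2 ? II-2×II-1: Gg|gg
⇒ G over [I-1,I-2,II-1,II-2,III-1,III-2]: 6 consistent
J/I-1 ? ·: JJ|Jj|jj
J/I-2 ? ·: JJ|Jj|jj
J/II-1 un I-1×I-2: JJ|Jj
J/II-2 un ·: JJ|Jj
J/III-1 ? II-2×II-1: JJ|Jj|jj
J/III-2 ? II-2×II-1: JJ|Jj|jj
⇒ J over [I-1,I-2,II-1,II-2,III-1,III-2]: 111 consistent
N/I-1 un ·: NN|Nn
N/I-2 aff ·: nn
N/II-1 ? I-1×I-2: Nn|nn
N/II-2 un ·: NN|Nn
N/III-1 ? II-2×II-1: NN|Nn|nn
N/III-2 ? II-2×II-1: NN|Nn|nn
⇒ N over [I-1,I-2,II-1,II-2,III-1,III-2]: 31 consistent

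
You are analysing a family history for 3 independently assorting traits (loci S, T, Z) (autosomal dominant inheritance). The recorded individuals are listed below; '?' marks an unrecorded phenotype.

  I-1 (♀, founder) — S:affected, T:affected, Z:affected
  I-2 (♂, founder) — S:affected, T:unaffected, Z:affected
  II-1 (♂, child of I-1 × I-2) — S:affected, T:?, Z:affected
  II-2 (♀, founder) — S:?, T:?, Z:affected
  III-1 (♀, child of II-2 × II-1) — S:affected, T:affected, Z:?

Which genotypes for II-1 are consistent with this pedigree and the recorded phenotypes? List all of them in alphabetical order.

S/I-1 aff ·: Ss|SS
S/I-2 aff ·: Ss|SS
S/II-1 aff I-1×I-2: Ss|SS
S/II-2 ? ·: ss|Ss|SS
S/III-1 aff II-2×II-1: Ss|SS
⇒ S over [I-1,I-2,II-1,II-2,III-1]: 31 consistent
T/I-1 aff ·: Tt|TT
T/I-2 un ·: tt
T/II-1 ? I-1×I-2: tt|Tt
T/II-2 ? ·: tt|Tt|TT
T/III-1 aff II-2×II-1: Tt|TT
⇒ T over [I-1,I-2,II-1,II-2,III-1]: 12 consistent
Z/I-1 aff ·: Zz|ZZ
Z/I-2 aff ·: Zz|ZZ
Z/II-1 aff I-1×I-2: Zz|ZZ
Z/II-2 aff ·: Zz|ZZ
Z/III-1 ? II-2×II-1: zz|Zz|ZZ
⇒ Z over [I-1,I-2,II-1,II-2,III-1]: 27 consistent

II-1 ∈ {SS Tt ZZ, SS Tt Zz, SS tt ZZ, SS tt Zz, Ss Tt ZZ, Ss Tt Zz, Ss tt ZZ, Ss tt Zz}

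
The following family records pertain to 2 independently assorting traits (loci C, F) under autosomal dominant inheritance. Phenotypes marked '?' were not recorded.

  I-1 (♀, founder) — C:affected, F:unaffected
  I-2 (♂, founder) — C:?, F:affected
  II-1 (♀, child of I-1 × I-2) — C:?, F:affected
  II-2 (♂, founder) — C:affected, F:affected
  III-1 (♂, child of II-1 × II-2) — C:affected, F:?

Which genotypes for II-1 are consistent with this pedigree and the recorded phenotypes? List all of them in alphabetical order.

C/I-1 aff ·: Cc|CC
C/I-2 ? ·: cc|Cc|CC
C/II-1 ? I-1×I-2: cc|Cc|CC
C/II-2 aff ·: Cc|CC
C/III-1 aff II-1×II-2: Cc|CC
⇒ C over [I-1,I-2,II-1,II-2,III-1]: 36 consistent
F/I-1 un ·: ff
F/I-2 aff ·: Ff|FF
F/II-1 aff I-1×I-2: Ff
F/II-2 aff ·: Ff|FF
F/III-1 ? II-1×II-2: ff|Ff|FF
⇒ F over [I-1,I-2,II-1,II-2,III-1]: 10 consistent

II-1 ∈ {CC Ff, Cc Ff, cc Ff}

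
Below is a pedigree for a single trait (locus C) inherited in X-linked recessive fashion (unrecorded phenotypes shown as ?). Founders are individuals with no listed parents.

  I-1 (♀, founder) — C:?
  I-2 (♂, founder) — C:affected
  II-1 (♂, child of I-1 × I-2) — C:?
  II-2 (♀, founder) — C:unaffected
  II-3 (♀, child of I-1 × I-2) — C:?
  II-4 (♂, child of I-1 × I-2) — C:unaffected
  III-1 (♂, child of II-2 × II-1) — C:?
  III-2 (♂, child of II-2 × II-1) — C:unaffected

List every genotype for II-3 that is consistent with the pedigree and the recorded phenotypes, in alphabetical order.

II-3 ∈ {X^CX^c, X^cX^c}

C/I-1 ? ·: X^CX^C|X^CX^c
C/I-2 aff ·: X^cY
C/II-1 ? I-1×I-2: X^CY|X^cY
C/II-2 un ·: X^CX^C|X^CX^c
C/II-3 ? I-1×I-2: X^CX^c|X^cX^c
C/II-4 un I-1×I-2: X^CY
C/III-1 ? II-2×II-1: X^CY|X^cY
C/III-2 un II-2×II-1: X^CY
⇒ C over [I-1,I-2,II-1,II-2,II-3,II-4,III-1,III-2]: 15 consistent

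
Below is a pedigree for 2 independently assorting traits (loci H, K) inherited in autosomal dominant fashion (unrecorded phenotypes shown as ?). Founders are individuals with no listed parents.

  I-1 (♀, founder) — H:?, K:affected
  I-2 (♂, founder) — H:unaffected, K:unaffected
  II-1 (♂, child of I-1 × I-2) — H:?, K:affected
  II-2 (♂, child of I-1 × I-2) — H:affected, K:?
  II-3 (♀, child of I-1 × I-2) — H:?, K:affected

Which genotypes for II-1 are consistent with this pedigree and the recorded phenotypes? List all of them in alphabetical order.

H/I-1 ? ·: Hh|HH
H/I-2 un ·: hh
H/II-1 ? I-1×I-2: hh|Hh
H/II-2 aff I-1×I-2: Hh
H/II-3 ? I-1×I-2: hh|Hh
⇒ H over [I-1,I-2,II-1,II-2,II-3]: 5 consistent
K/I-1 aff ·: Kk|KK
K/I-2 un ·: kk
K/II-1 aff I-1×I-2: Kk
K/II-2 ? I-1×I-2: kk|Kk
K/II-3 aff I-1×I-2: Kk
⇒ K over [I-1,I-2,II-1,II-2,II-3]: 3 consistent

II-1 ∈ {Hh Kk, hh Kk}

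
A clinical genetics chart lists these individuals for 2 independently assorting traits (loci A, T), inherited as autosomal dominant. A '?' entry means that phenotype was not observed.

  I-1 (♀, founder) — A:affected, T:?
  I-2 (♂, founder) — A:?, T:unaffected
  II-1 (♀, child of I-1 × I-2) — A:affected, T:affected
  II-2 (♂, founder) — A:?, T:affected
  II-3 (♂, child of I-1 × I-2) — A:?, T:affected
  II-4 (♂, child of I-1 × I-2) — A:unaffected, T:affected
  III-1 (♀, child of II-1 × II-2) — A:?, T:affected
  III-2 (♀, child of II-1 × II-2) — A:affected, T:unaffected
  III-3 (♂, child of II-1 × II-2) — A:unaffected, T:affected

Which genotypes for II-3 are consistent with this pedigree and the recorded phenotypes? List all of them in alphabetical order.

A/I-1 aff ·: Aa
A/I-2 ? ·: aa|Aa
A/II-1 aff I-1×I-2: Aa
A/II-2 ? ·: aa|Aa
A/II-3 ? I-1×I-2: aa|Aa|AA
A/II-4 un I-1×I-2: aa
A/III-1 ? II-1×II-2: aa|Aa|AA
A/III-2 aff II-1×II-2: Aa|AA
A/III-3 un II-1×II-2: aa
⇒ A over [I-1,I-2,II-1,II-2,II-3,II-4,III-1,III-2,III-3]: 40 consistent
T/I-1 ? ·: Tt|TT
T/I-2 un ·: tt
T/II-1 aff I-1×I-2: Tt
T/II-2 aff ·: Tt
T/II-3 aff I-1×I-2: Tt
T/II-4 aff I-1×I-2: Tt
T/III-1 aff II-1×II-2: Tt|TT
T/III-2 un II-1×II-2: tt
T/III-3 aff II-1×II-2: Tt|TT
⇒ T over [I-1,I-2,II-1,II-2,II-3,II-4,III-1,III-2,III-3]: 8 consistent

II-3 ∈ {AA Tt, Aa Tt, aa Tt}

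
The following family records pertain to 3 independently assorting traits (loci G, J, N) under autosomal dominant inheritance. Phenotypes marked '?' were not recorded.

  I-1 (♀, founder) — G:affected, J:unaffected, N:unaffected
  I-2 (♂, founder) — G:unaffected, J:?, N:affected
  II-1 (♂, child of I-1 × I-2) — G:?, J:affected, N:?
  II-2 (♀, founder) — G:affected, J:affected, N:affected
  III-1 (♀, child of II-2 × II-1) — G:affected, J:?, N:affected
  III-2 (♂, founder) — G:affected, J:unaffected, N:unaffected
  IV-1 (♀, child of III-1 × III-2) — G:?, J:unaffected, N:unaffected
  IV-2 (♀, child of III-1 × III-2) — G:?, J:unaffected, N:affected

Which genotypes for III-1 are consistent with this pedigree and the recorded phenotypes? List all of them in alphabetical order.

G/I-1 aff ·: Gg|GG
G/I-2 un ·: gg
G/II-1 ? I-1×I-2: gg|Gg
G/II-2 aff ·: Gg|GG
G/III-1 aff II-2×II-1: Gg|GG
G/III-2 aff ·: Gg|GG
G/IV-1 ? III-1×III-2: gg|Gg|GG
G/IV-2 ? III-1×III-2: gg|Gg|GG
⇒ G over [I-1,I-2,II-1,II-2,III-1,III-2,IV-1,IV-2]: 98 consistent
J/I-1 un ·: jj
J/I-2 ? ·: Jj|JJ
J/II-1 aff I-1×I-2: Jj
J/II-2 aff ·: Jj|JJ
J/III-1 ? II-2×II-1: jj|Jj
J/III-2 un ·: jj
J/IV-1 un III-1×III-2: jj
J/IV-2 un III-1×III-2: jj
⇒ J over [I-1,I-2,II-1,II-2,III-1,III-2,IV-1,IV-2]: 6 consistent
N/I-1 un ·: nn
N/I-2 aff ·: Nn|NN
N/II-1 ? I-1×I-2: nn|Nn
N/II-2 aff ·: Nn|NN
N/III-1 aff II-2×II-1: Nn
N/III-2 un ·: nn
N/IV-1 un III-1×III-2: nn
N/IV-2 aff III-1×III-2: Nn
⇒ N over [I-1,I-2,II-1,II-2,III-1,III-2,IV-1,IV-2]: 6 consistent

III-1 ∈ {GG Jj Nn, GG jj Nn, Gg Jj Nn, Gg jj Nn}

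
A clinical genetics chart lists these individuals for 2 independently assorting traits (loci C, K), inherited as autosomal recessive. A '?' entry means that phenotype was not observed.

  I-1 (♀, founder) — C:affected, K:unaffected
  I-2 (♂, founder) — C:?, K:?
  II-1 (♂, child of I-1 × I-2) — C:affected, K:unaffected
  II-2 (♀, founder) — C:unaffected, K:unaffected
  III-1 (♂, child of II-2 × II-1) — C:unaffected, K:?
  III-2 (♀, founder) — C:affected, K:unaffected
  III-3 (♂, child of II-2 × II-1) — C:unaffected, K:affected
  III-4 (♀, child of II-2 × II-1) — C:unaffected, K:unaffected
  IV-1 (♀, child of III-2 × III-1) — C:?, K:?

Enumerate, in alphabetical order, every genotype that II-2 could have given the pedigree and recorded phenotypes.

II-2 ∈ {CC Kk, Cc Kk}

C/I-1 aff ·: cc
C/I-2 ? ·: Cc|cc
C/II-1 aff I-1×I-2: cc
C/II-2 un ·: CC|Cc
C/III-1 un II-2×II-1: Cc
C/III-2 aff ·: cc
C/III-3 un II-2×II-1: Cc
C/III-4 un II-2×II-1: Cc
C/IV-1 ? III-2×III-1: Cc|cc
⇒ C over [I-1,I-2,II-1,II-2,III-1,III-2,III-3,III-4,IV-1]: 8 consistent
K/I-1 un ·: KK|Kk
K/I-2 ? ·: KK|Kk|kk
K/II-1 un I-1×I-2: Kk
K/II-2 un ·: Kk
K/III-1 ? II-2×II-1: KK|Kk|kk
K/III-2 un ·: KK|Kk
K/III-3 aff II-2×II-1: kk
K/III-4 un II-2×II-1: KK|Kk
K/IV-1 ? III-2×III-1: KK|Kk|kk
⇒ K over [I-1,I-2,II-1,II-2,III-1,III-2,III-3,III-4,IV-1]: 110 consistent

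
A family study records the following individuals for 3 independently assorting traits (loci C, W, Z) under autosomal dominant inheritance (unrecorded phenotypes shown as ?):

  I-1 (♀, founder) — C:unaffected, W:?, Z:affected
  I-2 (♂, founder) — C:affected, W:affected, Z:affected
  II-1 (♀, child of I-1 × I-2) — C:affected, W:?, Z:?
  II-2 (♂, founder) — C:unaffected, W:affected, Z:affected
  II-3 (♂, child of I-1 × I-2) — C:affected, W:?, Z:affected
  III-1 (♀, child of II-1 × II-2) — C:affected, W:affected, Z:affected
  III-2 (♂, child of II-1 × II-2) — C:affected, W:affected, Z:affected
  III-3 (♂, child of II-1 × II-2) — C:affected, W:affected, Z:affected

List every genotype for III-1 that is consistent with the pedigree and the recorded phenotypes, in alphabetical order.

III-1 ∈ {Cc WW ZZ, Cc WW Zz, Cc Ww ZZ, Cc Ww Zz}

C/I-1 un ·: cc
C/I-2 aff ·: Cc|CC
C/II-1 aff I-1×I-2: Cc
C/II-2 un ·: cc
C/II-3 aff I-1×I-2: Cc
C/III-1 aff II-1×II-2: Cc
C/III-2 aff II-1×II-2: Cc
C/III-3 aff II-1×II-2: Cc
⇒ C over [I-1,I-2,II-1,II-2,II-3,III-1,III-2,III-3]: 2 consistent
W/I-1 ? ·: ww|Ww|WW
W/I-2 aff ·: Ww|WW
W/II-1 ? I-1×I-2: ww|Ww|WW
W/II-2 aff ·: Ww|WW
W/II-3 ? I-1×I-2: ww|Ww|WW
W/III-1 aff II-1×II-2: Ww|WW
W/III-2 aff II-1×II-2: Ww|WW
W/III-3 aff II-1×II-2: Ww|WW
⇒ W over [I-1,I-2,II-1,II-2,II-3,III-1,III-2,III-3]: 242 consistent
Z/I-1 aff ·: Zz|ZZ
Z/I-2 aff ·: Zz|ZZ
Z/II-1 ? I-1×I-2: zz|Zz|ZZ
Z/II-2 aff ·: Zz|ZZ
Z/II-3 aff I-1×I-2: Zz|ZZ
Z/III-1 aff II-1×II-2: Zz|ZZ
Z/III-2 aff II-1×II-2: Zz|ZZ
Z/III-3 aff II-1×II-2: Zz|ZZ
⇒ Z over [I-1,I-2,II-1,II-2,II-3,III-1,III-2,III-3]: 163 consistent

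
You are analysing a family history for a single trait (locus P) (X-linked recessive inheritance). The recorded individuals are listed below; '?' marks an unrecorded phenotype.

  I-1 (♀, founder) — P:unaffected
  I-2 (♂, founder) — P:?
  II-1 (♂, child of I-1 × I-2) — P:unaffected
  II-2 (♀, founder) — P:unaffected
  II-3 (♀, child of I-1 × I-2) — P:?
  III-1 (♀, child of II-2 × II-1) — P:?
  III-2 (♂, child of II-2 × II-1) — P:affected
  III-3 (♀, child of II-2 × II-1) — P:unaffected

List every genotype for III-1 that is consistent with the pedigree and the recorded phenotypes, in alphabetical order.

III-1 ∈ {X^PX^P, X^PX^p}

P/I-1 un ·: X^PX^P|X^PX^p
P/I-2 ? ·: X^PY|X^pY
P/II-1 un I-1×I-2: X^PY
P/II-2 un ·: X^PX^p
P/II-3 ? I-1×I-2: X^PX^P|X^PX^p|X^pX^p
P/III-1 ? II-2×II-1: X^PX^P|X^PX^p
P/III-2 aff II-2×II-1: X^pY
P/III-3 un II-2×II-1: X^PX^P|X^PX^p
⇒ P over [I-1,I-2,II-1,II-2,II-3,III-1,III-2,III-3]: 24 consistent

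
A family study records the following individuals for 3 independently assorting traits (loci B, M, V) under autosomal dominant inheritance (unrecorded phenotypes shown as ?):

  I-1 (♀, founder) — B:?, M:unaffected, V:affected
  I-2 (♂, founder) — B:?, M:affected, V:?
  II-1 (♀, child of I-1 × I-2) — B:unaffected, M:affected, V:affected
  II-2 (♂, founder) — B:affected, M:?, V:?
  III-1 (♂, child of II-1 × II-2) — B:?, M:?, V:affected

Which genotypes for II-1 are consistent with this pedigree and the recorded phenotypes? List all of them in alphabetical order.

B/I-1 ? ·: bb|Bb
B/I-2 ? ·: bb|Bb
B/II-1 un I-1×I-2: bb
B/II-2 aff ·: Bb|BB
B/III-1 ? II-1×II-2: bb|Bb
⇒ B over [I-1,I-2,II-1,II-2,III-1]: 12 consistent
M/I-1 un ·: mm
M/I-2 aff ·: Mm|MM
M/II-1 aff I-1×I-2: Mm
M/II-2 ? ·: mm|Mm|MM
M/III-1 ? II-1×II-2: mm|Mm|MM
⇒ M over [I-1,I-2,II-1,II-2,III-1]: 14 consistent
V/I-1 aff ·: Vv|VV
V/I-2 ? ·: vv|Vv|VV
V/II-1 aff I-1×I-2: Vv|VV
V/II-2 ? ·: vv|Vv|VV
V/III-1 aff II-1×II-2: Vv|VV
⇒ V over [I-1,I-2,II-1,II-2,III-1]: 41 consistent

II-1 ∈ {bb Mm VV, bb Mm Vv}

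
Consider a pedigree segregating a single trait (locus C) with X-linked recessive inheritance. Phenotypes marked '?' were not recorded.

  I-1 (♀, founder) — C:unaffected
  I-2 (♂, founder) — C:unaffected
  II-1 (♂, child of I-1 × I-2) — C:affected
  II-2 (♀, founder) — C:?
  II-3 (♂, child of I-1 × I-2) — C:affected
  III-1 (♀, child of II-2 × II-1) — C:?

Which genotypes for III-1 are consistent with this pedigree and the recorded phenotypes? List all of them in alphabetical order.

III-1 ∈ {X^CX^c, X^cX^c}

C/I-1 un ·: X^CX^c
C/I-2 un ·: X^CY
C/II-1 aff I-1×I-2: X^cY
C/II-2 ? ·: X^CX^C|X^CX^c|X^cX^c
C/II-3 aff I-1×I-2: X^cY
C/III-1 ? II-2×II-1: X^CX^c|X^cX^c
⇒ C over [I-1,I-2,II-1,II-2,II-3,III-1]: 4 consistent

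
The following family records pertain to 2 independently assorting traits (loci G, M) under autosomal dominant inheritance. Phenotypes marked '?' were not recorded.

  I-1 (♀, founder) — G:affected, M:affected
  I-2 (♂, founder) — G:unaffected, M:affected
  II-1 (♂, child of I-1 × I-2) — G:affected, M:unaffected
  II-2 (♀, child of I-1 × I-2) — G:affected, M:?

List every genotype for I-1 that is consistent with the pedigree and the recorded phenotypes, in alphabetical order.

I-1 ∈ {GG Mm, Gg Mm}

G/I-1 aff ·: Gg|GG
G/I-2 un ·: gg
G/II-1 aff I-1×I-2: Gg
G/II-2 aff I-1×I-2: Gg
⇒ G over [I-1,I-2,II-1,II-2]: 2 consistent
M/I-1 aff ·: Mm
M/I-2 aff ·: Mm
M/II-1 un I-1×I-2: mm
M/II-2 ? I-1×I-2: mm|Mm|MM
⇒ M over [I-1,I-2,II-1,II-2]: 3 consistent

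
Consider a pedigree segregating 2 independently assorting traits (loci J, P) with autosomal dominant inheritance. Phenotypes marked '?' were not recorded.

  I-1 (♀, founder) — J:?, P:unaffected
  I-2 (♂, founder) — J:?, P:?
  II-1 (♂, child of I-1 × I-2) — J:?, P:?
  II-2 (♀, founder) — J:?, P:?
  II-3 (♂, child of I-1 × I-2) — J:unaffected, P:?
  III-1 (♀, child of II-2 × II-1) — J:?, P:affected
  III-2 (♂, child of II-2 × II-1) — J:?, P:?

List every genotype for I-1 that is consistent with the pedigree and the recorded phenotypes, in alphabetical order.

J/I-1 ? ·: jj|Jj
J/I-2 ? ·: jj|Jj
J/II-1 ? I-1×I-2: jj|Jj|JJ
J/II-2 ? ·: jj|Jj|JJ
J/II-3 un I-1×I-2: jj
J/III-1 ? II-2×II-1: jj|Jj|JJ
J/III-2 ? II-2×II-1: jj|Jj|JJ
⇒ J over [I-1,I-2,II-1,II-2,II-3,III-1,III-2]: 81 consistent
P/I-1 un ·: pp
P/I-2 ? ·: pp|Pp|PP
P/II-1 ? I-1×I-2: pp|Pp
P/II-2 ? ·: pp|Pp|PP
P/II-3 ? I-1×I-2: pp|Pp
P/III-1 aff II-2×II-1: Pp|PP
P/III-2 ? II-2×II-1: pp|Pp|PP
⇒ P over [I-1,I-2,II-1,II-2,II-3,III-1,III-2]: 45 consistent

I-1 ∈ {Jj pp, jj pp}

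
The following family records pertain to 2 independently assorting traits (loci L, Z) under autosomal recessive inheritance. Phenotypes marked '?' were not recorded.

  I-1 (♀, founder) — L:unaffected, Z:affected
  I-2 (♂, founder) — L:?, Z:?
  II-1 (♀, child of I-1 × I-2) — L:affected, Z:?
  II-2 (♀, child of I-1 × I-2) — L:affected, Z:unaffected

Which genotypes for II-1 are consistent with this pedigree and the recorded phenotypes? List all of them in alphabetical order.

L/I-1 un ·: Ll
L/I-2 ? ·: Ll|ll
L/II-1 aff I-1×I-2: ll
L/II-2 aff I-1×I-2: ll
⇒ L over [I-1,I-2,II-1,II-2]: 2 consistent
Z/I-1 aff ·: zz
Z/I-2 ? ·: ZZ|Zz
Z/II-1 ? I-1×I-2: Zz|zz
Z/II-2 un I-1×I-2: Zz
⇒ Z over [I-1,I-2,II-1,II-2]: 3 consistent

II-1 ∈ {ll Zz, ll zz}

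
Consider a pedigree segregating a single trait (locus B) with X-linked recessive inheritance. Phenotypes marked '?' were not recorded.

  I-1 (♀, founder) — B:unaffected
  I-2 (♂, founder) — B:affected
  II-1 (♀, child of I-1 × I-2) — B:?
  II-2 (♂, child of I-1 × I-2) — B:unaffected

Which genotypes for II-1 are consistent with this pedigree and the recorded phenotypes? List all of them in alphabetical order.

B/I-1 un ·: X^BX^B|X^BX^b
B/I-2 aff ·: X^bY
B/II-1 ? I-1×I-2: X^BX^b|X^bX^b
B/II-2 un I-1×I-2: X^BY
⇒ B over [I-1,I-2,II-1,II-2]: 3 consistent

II-1 ∈ {X^BX^b, X^bX^b}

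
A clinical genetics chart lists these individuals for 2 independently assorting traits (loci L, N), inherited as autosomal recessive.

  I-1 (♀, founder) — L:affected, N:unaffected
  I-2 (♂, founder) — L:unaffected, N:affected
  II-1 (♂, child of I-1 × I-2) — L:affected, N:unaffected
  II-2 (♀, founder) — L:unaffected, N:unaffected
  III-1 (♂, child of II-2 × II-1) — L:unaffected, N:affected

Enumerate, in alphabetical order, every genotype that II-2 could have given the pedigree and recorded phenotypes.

II-2 ∈ {LL Nn, Ll Nn}

L/I-1 aff ·: ll
L/I-2 un ·: Ll
L/II-1 aff I-1×I-2: ll
L/II-2 un ·: LL|Ll
L/III-1 un II-2×II-1: Ll
⇒ L over [I-1,I-2,II-1,II-2,III-1]: 2 consistent
N/I-1 un ·: NN|Nn
N/I-2 aff ·: nn
N/II-1 un I-1×I-2: Nn
N/II-2 un ·: Nn
N/III-1 aff II-2×II-1: nn
⇒ N over [I-1,I-2,II-1,II-2,III-1]: 2 consistent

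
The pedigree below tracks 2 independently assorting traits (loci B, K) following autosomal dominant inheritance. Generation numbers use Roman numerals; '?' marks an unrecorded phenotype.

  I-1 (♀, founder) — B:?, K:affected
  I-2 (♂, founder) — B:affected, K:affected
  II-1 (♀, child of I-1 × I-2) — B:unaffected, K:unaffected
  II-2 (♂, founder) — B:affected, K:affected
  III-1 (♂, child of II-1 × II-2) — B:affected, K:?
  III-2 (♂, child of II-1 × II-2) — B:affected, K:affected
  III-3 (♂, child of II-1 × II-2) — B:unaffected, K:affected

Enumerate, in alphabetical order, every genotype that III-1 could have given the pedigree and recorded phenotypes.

III-1 ∈ {Bb Kk, Bb kk}

B/I-1 ? ·: bb|Bb
B/I-2 aff ·: Bb
B/II-1 un I-1×I-2: bb
B/II-2 aff ·: Bb
B/III-1 aff II-1×II-2: Bb
B/III-2 aff II-1×II-2: Bb
B/III-3 un II-1×II-2: bb
⇒ B over [I-1,I-2,II-1,II-2,III-1,III-2,III-3]: 2 consistent
K/I-1 aff ·: Kk
K/I-2 aff ·: Kk
K/II-1 un I-1×I-2: kk
K/II-2 aff ·: Kk|KK
K/III-1 ? II-1×II-2: kk|Kk
K/III-2 aff II-1×II-2: Kk
K/III-3 aff II-1×II-2: Kk
⇒ K over [I-1,I-2,II-1,II-2,III-1,III-2,III-3]: 3 consistent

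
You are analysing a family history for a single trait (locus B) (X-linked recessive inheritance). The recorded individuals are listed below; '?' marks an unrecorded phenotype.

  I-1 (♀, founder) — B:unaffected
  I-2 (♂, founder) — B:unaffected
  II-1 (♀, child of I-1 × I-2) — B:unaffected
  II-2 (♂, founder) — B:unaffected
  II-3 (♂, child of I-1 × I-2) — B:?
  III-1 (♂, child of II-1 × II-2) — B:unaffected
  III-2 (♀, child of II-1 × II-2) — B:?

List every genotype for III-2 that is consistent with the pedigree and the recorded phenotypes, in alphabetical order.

III-2 ∈ {X^BX^B, X^BX^b}

B/I-1 un ·: X^BX^B|X^BX^b
B/I-2 un ·: X^BY
B/II-1 un I-1×I-2: X^BX^B|X^BX^b
B/II-2 un ·: X^BY
B/II-3 ? I-1×I-2: X^BY|X^bY
B/III-1 un II-1×II-2: X^BY
B/III-2 ? II-1×II-2: X^BX^B|X^BX^b
⇒ B over [I-1,I-2,II-1,II-2,II-3,III-1,III-2]: 7 consistent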